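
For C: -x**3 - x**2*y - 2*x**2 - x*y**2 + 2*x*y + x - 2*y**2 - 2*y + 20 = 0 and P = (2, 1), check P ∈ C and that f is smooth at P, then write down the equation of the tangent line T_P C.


Tangent line at P: -22*x - 10*y + 54 = 0.

Step 1: f(2, 1) = 0, so P lies on C.
Step 2: partial derivatives
  f_x(x, y) = -3*x**2 - 2*x*y - 4*x - y**2 + 2*y + 1, f_y(x, y) = -x**2 - 2*x*y + 2*x - 4*y - 2.
  f_x(P) = -22, f_y(P) = -10 (gradient nonzero, so P is smooth).
Step 3: tangent line at P: -22·(x − 2) + -10·(y − 1) = 0.
Expanding: -22*x - 10*y + 54 = 0.


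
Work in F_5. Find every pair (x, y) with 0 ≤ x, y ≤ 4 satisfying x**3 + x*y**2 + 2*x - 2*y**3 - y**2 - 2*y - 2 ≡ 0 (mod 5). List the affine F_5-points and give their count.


Affine F_5-points: {(1, 4), (2, 0), (2, 4), (4, 0)}; count = 4.

For each of the 25 pairs (x, y) ∈ F_5², evaluate f(x, y) mod 5. Record the zeros.
  x = 0: [0↦3, 1↦3, 2↦4, 3↦4, 4↦1]  zeros at y ∈ ∅
  x = 1: [0↦1, 1↦2, 2↦1, 3↦1, 4↦0]  zeros at y ∈ {4}
  x = 2: [0↦0, 1↦2, 2↦4, 3↦4, 4↦0]  zeros at y ∈ {0, 4}
  x = 3: [0↦1, 1↦4, 2↦4, 3↦4, 4↦2]  zeros at y ∈ ∅
  x = 4: [0↦0, 1↦4, 2↦2, 3↦2, 4↦2]  zeros at y ∈ {0}
Collecting zeros: affine points = {(1, 4), (2, 0), (2, 4), (4, 0)}.
Total count |C(F_5)_aff| = 4.


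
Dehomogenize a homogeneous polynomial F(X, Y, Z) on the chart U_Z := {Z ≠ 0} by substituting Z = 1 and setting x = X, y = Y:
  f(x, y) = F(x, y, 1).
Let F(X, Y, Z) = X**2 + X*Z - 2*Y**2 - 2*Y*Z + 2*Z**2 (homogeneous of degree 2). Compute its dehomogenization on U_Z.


f(x, y) = x**2 + x - 2*y**2 - 2*y + 2

On U_Z we set Z = 1. Each monomial c·X^i·Y^j·Z^k in F becomes c·x^i·y^j·1^k = c·x^i·y^j.
Substituting Z = 1: F(X, Y, 1) = x**2 + x - 2*y**2 - 2*y + 2.
Note: deg(f) ≤ deg(F) = 2; strict inequality happens when F is divisible by Z (lost terms).


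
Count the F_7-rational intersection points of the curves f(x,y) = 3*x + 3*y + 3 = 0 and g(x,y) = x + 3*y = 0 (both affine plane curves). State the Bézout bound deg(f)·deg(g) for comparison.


Common zeros: {(2, 4)}; count = 1; Bézout bound = 1.

deg(f) = 1, deg(g) = 1, so Bézout bound = 1.
Scan x ∈ F_7. For each x, list the y ∈ F_7 with f(x, y) ≡ 0 and those with g(x, y) ≡ 0 (mod 7); the common zeros in that column are the intersection.
  x = 0: f ≡ 0 at y ∈ {6}; g ≡ 0 at y ∈ {0}; common: ∅.
  x = 1: f ≡ 0 at y ∈ {5}; g ≡ 0 at y ∈ {2}; common: ∅.
  x = 2: f ≡ 0 at y ∈ {4}; g ≡ 0 at y ∈ {4}; common: {4}.
  x = 3: f ≡ 0 at y ∈ {3}; g ≡ 0 at y ∈ {6}; common: ∅.
  x = 4: f ≡ 0 at y ∈ {2}; g ≡ 0 at y ∈ {1}; common: ∅.
  x = 5: f ≡ 0 at y ∈ {1}; g ≡ 0 at y ∈ {3}; common: ∅.
  x = 6: f ≡ 0 at y ∈ {0}; g ≡ 0 at y ∈ {5}; common: ∅.
Collecting: common zeros = {(2, 4)}, so the count is 1.
Comparison with the Bézout bound: 1 ≤ 1 = deg(f)·deg(g), as expected for curves with no common component (the bound is attained).


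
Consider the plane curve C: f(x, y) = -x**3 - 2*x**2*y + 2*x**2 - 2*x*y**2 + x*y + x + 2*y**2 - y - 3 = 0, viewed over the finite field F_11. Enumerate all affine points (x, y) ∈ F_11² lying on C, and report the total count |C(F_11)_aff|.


Affine F_11-points: {(0, 7), (0, 10), (1, 5), (4, 1), (4, 7), (5, 4), (6, 5), (6, 7), (7, 2), (7, 5), (9, 0)}; count = 11.

For each of the 121 pairs (x, y) ∈ F_11², evaluate f(x, y) mod 11. Record the zeros.
  x = 0: [0↦8, 1↦9, 2↦3, 3↦1, 4↦3, 5↦9, 6↦8, 7↦0, 8↦7, 9↦7, 10↦0]  zeros at y ∈ {7, 10}
  x = 1: [0↦10, 1↦8, 2↦6, 3↦4, 4↦2, 5↦0, 6↦9, 7↦7, 8↦5, 9↦3, 10↦1]  zeros at y ∈ {5}
  x = 2: [0↦10, 1↦1, 2↦10, 3↦4, 4↦5, 5↦2, 6↦6, 7↦6, 8↦2, 9↦5, 10↦4]  zeros at y ∈ ∅
  x = 3: [0↦2, 1↦4, 2↦9, 3↦6, 4↦6, 5↦9, 6↦4, 7↦2, 8↦3, 9↦7, 10↦3]  zeros at y ∈ ∅
  x = 4: [0↦2, 1↦0, 2↦8, 3↦4, 4↦10, 5↦4, 6↦8, 7↦0, 8↦2, 9↦3, 10↦3]  zeros at y ∈ {1, 7}
  x = 5: [0↦4, 1↦5, 2↦1, 3↦3, 4↦0, 5↦3, 6↦1, 7↦5, 8↦4, 9↦9, 10↦9]  zeros at y ∈ {4}
  x = 6: [0↦2, 1↦2, 2↦4, 3↦8, 4↦3, 5↦0, 6↦10, 7↦0, 8↦3, 9↦8, 10↦4]  zeros at y ∈ {5, 7}
  x = 7: [0↦1, 1↦7, 2↦0, 3↦2, 4↦2, 5↦0, 6↦7, 7↦1, 8↦4, 9↦5, 10↦4]  zeros at y ∈ {2, 5}
  x = 8: [0↦6, 1↦3, 2↦5, 3↦1, 4↦2, 5↦8, 6↦8, 7↦2, 8↦1, 9↦5, 10↦3]  zeros at y ∈ ∅
  x = 9: [0↦0, 1↦6, 2↦2, 3↦10, 4↦8, 5↦7, 6↦7, 7↦8, 8↦10, 9↦2, 10↦6]  zeros at y ∈ {0}
  x = 10: [0↦10, 1↦10, 2↦7, 3↦1, 4↦3, 5↦2, 6↦9, 7↦2, 8↦3, 9↦1, 10↦7]  zeros at y ∈ ∅
Collecting zeros: affine points = {(0, 7), (0, 10), (1, 5), (4, 1), (4, 7), (5, 4), (6, 5), (6, 7), (7, 2), (7, 5), (9, 0)}.
Total count |C(F_11)_aff| = 11.


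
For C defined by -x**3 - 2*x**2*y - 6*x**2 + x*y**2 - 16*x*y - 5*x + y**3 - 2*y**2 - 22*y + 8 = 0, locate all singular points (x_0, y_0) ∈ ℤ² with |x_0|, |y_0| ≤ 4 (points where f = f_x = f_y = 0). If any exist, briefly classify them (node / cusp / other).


Singular points: {(-3, 2)}; classification: node.

Compute partial derivatives:
  f_x = -3*x**2 - 4*x*y - 12*x + y**2 - 16*y - 5.
  f_y = -2*x**2 + 2*x*y - 16*x + 3*y**2 - 4*y - 22.
Scan x_0 ∈ {−4, ..., 4}. For each x_0, f_y(x_0, y) is a polynomial in y; find its integer roots y ∈ {−4, ..., 4}, then test f_x and f at those candidates.
  x = -4: f_y(-4, y) = 3*y**2 - 12*y + 10; no integer root y with |y| ≤ 4.
  x = -3: f_y(-3, y) = 3*y**2 - 10*y + 8; vanishes at y ∈ {2}. (-3, 2): f_x = 0, f = 0 — SINGULAR.
  x = -2: f_y(-2, y) = 3*y**2 - 8*y + 2; no integer root y with |y| ≤ 4.
  x = -1: f_y(-1, y) = 3*y**2 - 6*y - 8; no integer root y with |y| ≤ 4.
  x = 0: f_y(0, y) = 3*y**2 - 4*y - 22; no integer root y with |y| ≤ 4.
  x = 1: f_y(1, y) = 3*y**2 - 2*y - 40; vanishes at y ∈ {4}. (1, 4): f_x = -84 ≠ 0.
  x = 2: f_y(2, y) = 3*y**2 - 62; no integer root y with |y| ≤ 4.
  x = 3: f_y(3, y) = 3*y**2 + 2*y - 88; no integer root y with |y| ≤ 4.
  x = 4: f_y(4, y) = 3*y**2 + 4*y - 118; no integer root y with |y| ≤ 4.
Only singular point on the grid: (-3, 2).
Classify: substitute x = -3 + u, y = 2 + v and expand: f = -u**3 - 2*u**2*v - u**2 + u*v**2 + v**3 + v**2.
No constant or linear terms (consistent with a singular point). Quadratic part: -u**2 + v**2. Cubic part: -u**3 - 2*u**2*v + u*v**2 + v**3.
The quadratic part v**2 - u**2 = (v − u)(v + u) splits into two distinct linear factors, so there are two distinct tangent lines y − 2 = ±(x − -3) — this is a node (ordinary double point).
Classification: node.


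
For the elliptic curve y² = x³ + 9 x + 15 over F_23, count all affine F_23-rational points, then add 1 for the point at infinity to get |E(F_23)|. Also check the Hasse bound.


Affine points = {(1, 5), (1, 18), (2, 8), (2, 15), (3, 0), (4, 0), (5, 1), (5, 22), (6, 3), (6, 20), (8, 1), (8, 22), (10, 1), (10, 22), (13, 11), (13, 12), (15, 11), (15, 12), (16, 0), (18, 11), (18, 12), (21, 9), (21, 14)}; affine count = 23; |E(F_23)| = 24.

Discriminant check: Δ ∝ 4a³ + 27b² = 4·9³ + 27·15² = 4·729 + 27·225 ≡ 21 (mod 23). Nonzero ⇒ E is nonsingular.
For each x ∈ F_23, compute rhs = x³ + 9·x + 15 mod 23, then count y ∈ F_23 with y² ≡ rhs.
  x = 0: rhs = 15, matching y values: none (0 points).
  x = 1: rhs = 2, matching y values: 5, 18 (2 points).
  x = 2: rhs = 18, matching y values: 8, 15 (2 points).
  x = 3: rhs = 0, matching y values: 0 (1 points).
  x = 4: rhs = 0, matching y values: 0 (1 points).
  x = 5: rhs = 1, matching y values: 1, 22 (2 points).
  x = 6: rhs = 9, matching y values: 3, 20 (2 points).
  x = 7: rhs = 7, matching y values: none (0 points).
  x = 8: rhs = 1, matching y values: 1, 22 (2 points).
  x = 9: rhs = 20, matching y values: none (0 points).
  x = 10: rhs = 1, matching y values: 1, 22 (2 points).
  x = 11: rhs = 19, matching y values: none (0 points).
  x = 12: rhs = 11, matching y values: none (0 points).
  x = 13: rhs = 6, matching y values: 11, 12 (2 points).
  x = 14: rhs = 10, matching y values: none (0 points).
  x = 15: rhs = 6, matching y values: 11, 12 (2 points).
  x = 16: rhs = 0, matching y values: 0 (1 points).
  x = 17: rhs = 21, matching y values: none (0 points).
  x = 18: rhs = 6, matching y values: 11, 12 (2 points).
  x = 19: rhs = 7, matching y values: none (0 points).
  x = 20: rhs = 7, matching y values: none (0 points).
  x = 21: rhs = 12, matching y values: 9, 14 (2 points).
  x = 22: rhs = 5, matching y values: none (0 points).
Total affine count: 23.
Full point count |E(F_23)| = 23 + 1 = 24.
Hasse bound: |24 − (23+1)| = |0| = 0 ≤ 2√23 ≈ 9.5917 ✓.


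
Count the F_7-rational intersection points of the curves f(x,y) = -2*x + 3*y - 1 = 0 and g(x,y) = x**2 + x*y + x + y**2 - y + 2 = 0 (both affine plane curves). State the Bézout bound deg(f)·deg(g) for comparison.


Common zeros: {(2, 4), (3, 0)}; count = 2; Bézout bound = 2.

deg(f) = 1, deg(g) = 2, so Bézout bound = 2.
Scan x ∈ F_7. For each x, list the y ∈ F_7 with f(x, y) ≡ 0 and those with g(x, y) ≡ 0 (mod 7); the common zeros in that column are the intersection.
  x = 0: f ≡ 0 at y ∈ {5}; g ≡ 0 at y ∈ {4}; common: ∅.
  x = 1: f ≡ 0 at y ∈ {1}; g ≡ 0 at y ∈ ∅; common: ∅.
  x = 2: f ≡ 0 at y ∈ {4}; g ≡ 0 at y ∈ {2, 4}; common: {4}.
  x = 3: f ≡ 0 at y ∈ {0}; g ≡ 0 at y ∈ {0, 5}; common: {0}.
  x = 4: f ≡ 0 at y ∈ {3}; g ≡ 0 at y ∈ ∅; common: ∅.
  x = 5: f ≡ 0 at y ∈ {6}; g ≡ 0 at y ∈ {5}; common: ∅.
  x = 6: f ≡ 0 at y ∈ {2}; g ≡ 0 at y ∈ ∅; common: ∅.
Collecting: common zeros = {(2, 4), (3, 0)}, so the count is 2.
Comparison with the Bézout bound: 2 ≤ 2 = deg(f)·deg(g), as expected for curves with no common component (the bound is attained).


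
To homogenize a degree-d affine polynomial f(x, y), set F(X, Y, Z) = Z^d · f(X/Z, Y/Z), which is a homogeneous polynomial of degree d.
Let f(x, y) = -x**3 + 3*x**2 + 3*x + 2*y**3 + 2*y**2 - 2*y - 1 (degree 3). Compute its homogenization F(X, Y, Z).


F(X, Y, Z) = -X**3 + 3*X**2*Z + 3*X*Z**2 + 2*Y**3 + 2*Y**2*Z - 2*Y*Z**2 - Z**3

deg(f) = 3.
Substitute x = X/Z, y = Y/Z into f, then multiply by Z^3.
  monomial -1·x^3·y^0 ↦ -1·X^3·Y^0·Z^0.
  monomial 3·x^2·y^0 ↦ 3·X^2·Y^0·Z^1.
  monomial 3·x^1·y^0 ↦ 3·X^1·Y^0·Z^2.
  monomial 2·x^0·y^3 ↦ 2·X^0·Y^3·Z^0.
  monomial 2·x^0·y^2 ↦ 2·X^0·Y^2·Z^1.
  monomial -2·x^0·y^1 ↦ -2·X^0·Y^1·Z^2.
  monomial -1·x^0·y^0 ↦ -1·X^0·Y^0·Z^3.
Collecting: F(X, Y, Z) = -X**3 + 3*X**2*Z + 3*X*Z**2 + 2*Y**3 + 2*Y**2*Z - 2*Y*Z**2 - Z**3.


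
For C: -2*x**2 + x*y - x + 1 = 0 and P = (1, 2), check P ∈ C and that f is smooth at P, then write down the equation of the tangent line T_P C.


Tangent line at P: -3*x + y + 1 = 0.

Step 1: f(1, 2) = 0, so P lies on C.
Step 2: partial derivatives
  f_x(x, y) = -4*x + y - 1, f_y(x, y) = x.
  f_x(P) = -3, f_y(P) = 1 (gradient nonzero, so P is smooth).
Step 3: tangent line at P: -3·(x − 1) + 1·(y − 2) = 0.
Expanding: -3*x + y + 1 = 0.


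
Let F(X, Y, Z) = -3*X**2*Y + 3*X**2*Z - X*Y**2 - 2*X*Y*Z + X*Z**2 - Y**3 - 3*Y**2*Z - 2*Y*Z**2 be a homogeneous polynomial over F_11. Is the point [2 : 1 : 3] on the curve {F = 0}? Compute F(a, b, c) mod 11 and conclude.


F(2,1,3) ≡ 0 (mod 11); P is on the curve.

Evaluate F(2, 1, 3) term-by-term (mod 11).
  -3*X**2*Y ↦ -3·4·1·1 = -12
  3*X**2*Z ↦ 3·4·1·3 = 36
  -X*Y**2 ↦ -1·2·1·1 = -2
  -2*X*Y*Z ↦ -2·2·1·3 = -12
  X*Z**2 ↦ 1·2·1·9 = 18
  -Y**3 ↦ -1·1·1·1 = -1
  -3*Y**2*Z ↦ -3·1·1·3 = -9
  -2*Y*Z**2 ↦ -2·1·1·9 = -18
Sum: F(2, 1, 3) = (-12) + (36) + (-2) + (-12) + (18) + (-1) + (-9) + (-18) = 0.
Reducing mod 11: 0 ≡ 0 (mod 11).
Since F(a, b, c) ≡ 0 (mod 11), P lies on the curve.


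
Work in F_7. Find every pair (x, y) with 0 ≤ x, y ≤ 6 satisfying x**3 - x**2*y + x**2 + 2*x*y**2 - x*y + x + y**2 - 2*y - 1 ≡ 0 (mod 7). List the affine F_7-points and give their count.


Affine F_7-points: {(0, 4), (0, 5), (2, 5), (4, 1), (4, 3), (5, 0), (5, 1)}; count = 7.

For each of the 49 pairs (x, y) ∈ F_7², evaluate f(x, y) mod 7. Record the zeros.
  x = 0: [0↦6, 1↦5, 2↦6, 3↦2, 4↦0, 5↦0, 6↦2]  zeros at y ∈ {4, 5}
  x = 1: [0↦2, 1↦1, 2↦6, 3↦3, 4↦6, 5↦1, 6↦2]  zeros at y ∈ ∅
  x = 2: [0↦6, 1↦3, 2↦3, 3↦6, 4↦5, 5↦0, 6↦5]  zeros at y ∈ {5}
  x = 3: [0↦3, 1↦3, 2↦3, 3↦3, 4↦3, 5↦3, 6↦3]  zeros at y ∈ ∅
  x = 4: [0↦6, 1↦0, 2↦5, 3↦0, 4↦6, 5↦2, 6↦2]  zeros at y ∈ {1, 3}
  x = 5: [0↦0, 1↦0, 2↦1, 3↦3, 4↦6, 5↦3, 6↦1]  zeros at y ∈ {0, 1}
  x = 6: [0↦5, 1↦2, 2↦4, 3↦4, 4↦2, 5↦5, 6↦6]  zeros at y ∈ ∅
Collecting zeros: affine points = {(0, 4), (0, 5), (2, 5), (4, 1), (4, 3), (5, 0), (5, 1)}.
Total count |C(F_7)_aff| = 7.


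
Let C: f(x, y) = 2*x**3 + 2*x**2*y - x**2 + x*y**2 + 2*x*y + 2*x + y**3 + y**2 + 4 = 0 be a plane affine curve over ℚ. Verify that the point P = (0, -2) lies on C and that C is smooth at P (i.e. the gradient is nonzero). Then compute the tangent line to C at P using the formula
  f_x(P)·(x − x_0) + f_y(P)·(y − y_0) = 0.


Tangent line at P: 2*x + 8*y + 16 = 0.

Step 1: f(0, -2) = 0, so P lies on C.
Step 2: partial derivatives
  f_x(x, y) = 6*x**2 + 4*x*y - 2*x + y**2 + 2*y + 2, f_y(x, y) = 2*x**2 + 2*x*y + 2*x + 3*y**2 + 2*y.
  f_x(P) = 2, f_y(P) = 8 (gradient nonzero, so P is smooth).
Step 3: tangent line at P: 2·(x − 0) + 8·(y − -2) = 0.
Expanding: 2*x + 8*y + 16 = 0.


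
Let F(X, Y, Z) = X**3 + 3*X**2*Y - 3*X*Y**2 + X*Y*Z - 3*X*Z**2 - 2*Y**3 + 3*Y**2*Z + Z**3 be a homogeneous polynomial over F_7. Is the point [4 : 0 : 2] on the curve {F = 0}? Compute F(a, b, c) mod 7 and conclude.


F(4,0,2) ≡ 3 (mod 7); P is NOT on the curve.

Evaluate F(4, 0, 2) term-by-term (mod 7).
  X**3 ↦ 1·64·1·1 = 64
  3*X**2*Y ↦ 3·16·0·1 = 0
  -3*X*Y**2 ↦ -3·4·0·1 = 0
  X*Y*Z ↦ 1·4·0·2 = 0
  -3*X*Z**2 ↦ -3·4·1·4 = -48
  -2*Y**3 ↦ -2·1·0·1 = 0
  3*Y**2*Z ↦ 3·1·0·2 = 0
  Z**3 ↦ 1·1·1·8 = 8
Sum: F(4, 0, 2) = (64) + (0) + (0) + (0) + (-48) + (0) + (0) + (8) = 24.
Reducing mod 7: 24 ≡ 3 (mod 7).
Since F(a, b, c) ≡ 3 ≠ 0 (mod 7), P does NOT lie on the curve.


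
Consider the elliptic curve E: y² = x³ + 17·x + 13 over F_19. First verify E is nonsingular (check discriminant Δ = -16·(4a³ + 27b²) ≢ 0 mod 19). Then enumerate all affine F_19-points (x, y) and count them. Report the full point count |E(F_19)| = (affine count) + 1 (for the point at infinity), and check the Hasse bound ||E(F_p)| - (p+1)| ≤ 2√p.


Affine points = {(2, 6), (2, 13), (7, 0), (10, 9), (10, 10), (11, 7), (11, 12), (12, 8), (12, 11), (16, 7), (16, 12), (17, 3), (17, 16)}; affine count = 13; |E(F_19)| = 14.

Discriminant check: Δ ∝ 4a³ + 27b² = 4·17³ + 27·13² = 4·4913 + 27·169 ≡ 9 (mod 19). Nonzero ⇒ E is nonsingular.
For each x ∈ F_19, compute rhs = x³ + 17·x + 13 mod 19, then count y ∈ F_19 with y² ≡ rhs.
  x = 0: rhs = 13, matching y values: none (0 points).
  x = 1: rhs = 12, matching y values: none (0 points).
  x = 2: rhs = 17, matching y values: 6, 13 (2 points).
  x = 3: rhs = 15, matching y values: none (0 points).
  x = 4: rhs = 12, matching y values: none (0 points).
  x = 5: rhs = 14, matching y values: none (0 points).
  x = 6: rhs = 8, matching y values: none (0 points).
  x = 7: rhs = 0, matching y values: 0 (1 points).
  x = 8: rhs = 15, matching y values: none (0 points).
  x = 9: rhs = 2, matching y values: none (0 points).
  x = 10: rhs = 5, matching y values: 9, 10 (2 points).
  x = 11: rhs = 11, matching y values: 7, 12 (2 points).
  x = 12: rhs = 7, matching y values: 8, 11 (2 points).
  x = 13: rhs = 18, matching y values: none (0 points).
  x = 14: rhs = 12, matching y values: none (0 points).
  x = 15: rhs = 14, matching y values: none (0 points).
  x = 16: rhs = 11, matching y values: 7, 12 (2 points).
  x = 17: rhs = 9, matching y values: 3, 16 (2 points).
  x = 18: rhs = 14, matching y values: none (0 points).
Total affine count: 13.
Full point count |E(F_19)| = 13 + 1 = 14.
Hasse bound: |14 − (19+1)| = |-6| = 6 ≤ 2√19 ≈ 8.7178 ✓.


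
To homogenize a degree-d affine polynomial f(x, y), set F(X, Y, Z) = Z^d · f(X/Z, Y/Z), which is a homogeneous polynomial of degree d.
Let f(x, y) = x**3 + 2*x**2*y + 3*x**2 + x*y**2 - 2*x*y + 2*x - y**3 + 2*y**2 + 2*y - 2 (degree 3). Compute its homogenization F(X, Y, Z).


F(X, Y, Z) = X**3 + 2*X**2*Y + 3*X**2*Z + X*Y**2 - 2*X*Y*Z + 2*X*Z**2 - Y**3 + 2*Y**2*Z + 2*Y*Z**2 - 2*Z**3

deg(f) = 3.
Substitute x = X/Z, y = Y/Z into f, then multiply by Z^3.
  monomial 1·x^3·y^0 ↦ 1·X^3·Y^0·Z^0.
  monomial 2·x^2·y^1 ↦ 2·X^2·Y^1·Z^0.
  monomial 3·x^2·y^0 ↦ 3·X^2·Y^0·Z^1.
  monomial 1·x^1·y^2 ↦ 1·X^1·Y^2·Z^0.
  monomial -2·x^1·y^1 ↦ -2·X^1·Y^1·Z^1.
  monomial 2·x^1·y^0 ↦ 2·X^1·Y^0·Z^2.
  monomial -1·x^0·y^3 ↦ -1·X^0·Y^3·Z^0.
  monomial 2·x^0·y^2 ↦ 2·X^0·Y^2·Z^1.
  monomial 2·x^0·y^1 ↦ 2·X^0·Y^1·Z^2.
  monomial -2·x^0·y^0 ↦ -2·X^0·Y^0·Z^3.
Collecting: F(X, Y, Z) = X**3 + 2*X**2*Y + 3*X**2*Z + X*Y**2 - 2*X*Y*Z + 2*X*Z**2 - Y**3 + 2*Y**2*Z + 2*Y*Z**2 - 2*Z**3.


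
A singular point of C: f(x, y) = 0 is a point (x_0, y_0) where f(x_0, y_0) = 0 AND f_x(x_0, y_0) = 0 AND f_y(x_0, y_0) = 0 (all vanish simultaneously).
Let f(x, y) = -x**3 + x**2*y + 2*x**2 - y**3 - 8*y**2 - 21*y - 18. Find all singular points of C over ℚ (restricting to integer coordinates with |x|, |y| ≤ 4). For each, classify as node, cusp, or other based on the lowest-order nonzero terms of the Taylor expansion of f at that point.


Singular points: {(0, -3)}; classification: node.

Compute partial derivatives:
  f_x = -3*x**2 + 2*x*y + 4*x.
  f_y = x**2 - 3*y**2 - 16*y - 21.
Scan x_0 ∈ {−4, ..., 4}. For each x_0, f_y(x_0, y) is a polynomial in y; find its integer roots y ∈ {−4, ..., 4}, then test f_x and f at those candidates.
  x = -4: f_y(-4, y) = -3*y**2 - 16*y - 5; no integer root y with |y| ≤ 4.
  x = -3: f_y(-3, y) = -3*y**2 - 16*y - 12; no integer root y with |y| ≤ 4.
  x = -2: f_y(-2, y) = -3*y**2 - 16*y - 17; no integer root y with |y| ≤ 4.
  x = -1: f_y(-1, y) = -3*y**2 - 16*y - 20; vanishes at y ∈ {-2}. (-1, -2): f_x = -3 ≠ 0.
  x = 0: f_y(0, y) = -3*y**2 - 16*y - 21; vanishes at y ∈ {-3}. (0, -3): f_x = 0, f = 0 — SINGULAR.
  x = 1: f_y(1, y) = -3*y**2 - 16*y - 20; vanishes at y ∈ {-2}. (1, -2): f_x = -3 ≠ 0.
  x = 2: f_y(2, y) = -3*y**2 - 16*y - 17; no integer root y with |y| ≤ 4.
  x = 3: f_y(3, y) = -3*y**2 - 16*y - 12; no integer root y with |y| ≤ 4.
  x = 4: f_y(4, y) = -3*y**2 - 16*y - 5; no integer root y with |y| ≤ 4.
Only singular point on the grid: (0, -3).
Classify: substitute x = 0 + u, y = -3 + v and expand: f = -u**3 + u**2*v - u**2 - v**3 + v**2.
No constant or linear terms (consistent with a singular point). Quadratic part: -u**2 + v**2. Cubic part: -u**3 + u**2*v - v**3.
The quadratic part v**2 - u**2 = (v − u)(v + u) splits into two distinct linear factors, so there are two distinct tangent lines y − -3 = ±(x − 0) — this is a node (ordinary double point).
Classification: node.


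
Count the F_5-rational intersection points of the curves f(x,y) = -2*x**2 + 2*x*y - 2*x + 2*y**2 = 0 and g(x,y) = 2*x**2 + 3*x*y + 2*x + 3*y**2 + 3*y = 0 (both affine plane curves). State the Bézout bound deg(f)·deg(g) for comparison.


Common zeros: {(0, 0), (4, 0)}; count = 2; Bézout bound = 4.

deg(f) = 2, deg(g) = 2, so Bézout bound = 4.
Scan x ∈ F_5. For each x, list the y ∈ F_5 with f(x, y) ≡ 0 and those with g(x, y) ≡ 0 (mod 5); the common zeros in that column are the intersection.
  x = 0: f ≡ 0 at y ∈ {0}; g ≡ 0 at y ∈ {0, 4}; common: {0}.
  x = 1: f ≡ 0 at y ∈ {1, 3}; g ≡ 0 at y ∈ ∅; common: ∅.
  x = 2: f ≡ 0 at y ∈ ∅; g ≡ 0 at y ∈ ∅; common: ∅.
  x = 3: f ≡ 0 at y ∈ ∅; g ≡ 0 at y ∈ {2, 4}; common: ∅.
  x = 4: f ≡ 0 at y ∈ {0, 1}; g ≡ 0 at y ∈ {0}; common: {0}.
Collecting: common zeros = {(0, 0), (4, 0)}, so the count is 2.
Comparison with the Bézout bound: 2 ≤ 4 = deg(f)·deg(g), as expected for curves with no common component (the affine F_5-count falls short of the bound because intersections may lie at infinity, over extension fields, or carry multiplicity).


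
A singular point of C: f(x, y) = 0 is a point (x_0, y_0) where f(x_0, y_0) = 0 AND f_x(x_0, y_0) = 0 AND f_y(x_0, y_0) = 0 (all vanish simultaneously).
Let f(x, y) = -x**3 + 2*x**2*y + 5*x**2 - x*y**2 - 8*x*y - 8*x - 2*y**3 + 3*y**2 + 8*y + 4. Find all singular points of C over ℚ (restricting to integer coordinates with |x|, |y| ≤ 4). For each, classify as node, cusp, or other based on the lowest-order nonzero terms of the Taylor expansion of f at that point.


Singular points: {(2, 0)}; classification: node.

Compute partial derivatives:
  f_x = -3*x**2 + 4*x*y + 10*x - y**2 - 8*y - 8.
  f_y = 2*x**2 - 2*x*y - 8*x - 6*y**2 + 6*y + 8.
Scan x_0 ∈ {−4, ..., 4}. For each x_0, f_y(x_0, y) is a polynomial in y; find its integer roots y ∈ {−4, ..., 4}, then test f_x and f at those candidates.
  x = -4: f_y(-4, y) = -6*y**2 + 14*y + 72; no integer root y with |y| ≤ 4.
  x = -3: f_y(-3, y) = -6*y**2 + 12*y + 50; no integer root y with |y| ≤ 4.
  x = -2: f_y(-2, y) = -6*y**2 + 10*y + 32; no integer root y with |y| ≤ 4.
  x = -1: f_y(-1, y) = -6*y**2 + 8*y + 18; no integer root y with |y| ≤ 4.
  x = 0: f_y(0, y) = -6*y**2 + 6*y + 8; no integer root y with |y| ≤ 4.
  x = 1: f_y(1, y) = -6*y**2 + 4*y + 2; vanishes at y ∈ {1}. (1, 1): f_x = -6 ≠ 0.
  x = 2: f_y(2, y) = -6*y**2 + 2*y; vanishes at y ∈ {0}. (2, 0): f_x = 0, f = 0 — SINGULAR.
  x = 3: f_y(3, y) = 2 - 6*y**2; no integer root y with |y| ≤ 4.
  x = 4: f_y(4, y) = -6*y**2 - 2*y + 8; vanishes at y ∈ {1}. (4, 1): f_x = -9 ≠ 0.
Only singular point on the grid: (2, 0).
Classify: substitute x = 2 + u, y = 0 + v and expand: f = -u**3 + 2*u**2*v - u**2 - u*v**2 - 2*v**3 + v**2.
No constant or linear terms (consistent with a singular point). Quadratic part: -u**2 + v**2. Cubic part: -u**3 + 2*u**2*v - u*v**2 - 2*v**3.
The quadratic part v**2 - u**2 = (v − u)(v + u) splits into two distinct linear factors, so there are two distinct tangent lines y − 0 = ±(x − 2) — this is a node (ordinary double point).
Classification: node.


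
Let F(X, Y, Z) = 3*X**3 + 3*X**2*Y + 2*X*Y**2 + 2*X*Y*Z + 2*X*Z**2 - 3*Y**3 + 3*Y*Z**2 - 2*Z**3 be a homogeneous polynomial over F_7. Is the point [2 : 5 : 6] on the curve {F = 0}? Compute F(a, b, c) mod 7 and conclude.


F(2,5,6) ≡ 6 (mod 7); P is NOT on the curve.

Evaluate F(2, 5, 6) term-by-term (mod 7).
  3*X**3 ↦ 3·8·1·1 = 24
  3*X**2*Y ↦ 3·4·5·1 = 60
  2*X*Y**2 ↦ 2·2·25·1 = 100
  2*X*Y*Z ↦ 2·2·5·6 = 120
  2*X*Z**2 ↦ 2·2·1·36 = 144
  -3*Y**3 ↦ -3·1·125·1 = -375
  3*Y*Z**2 ↦ 3·1·5·36 = 540
  -2*Z**3 ↦ -2·1·1·216 = -432
Sum: F(2, 5, 6) = (24) + (60) + (100) + (120) + (144) + (-375) + (540) + (-432) = 181.
Reducing mod 7: 181 ≡ 6 (mod 7).
Since F(a, b, c) ≡ 6 ≠ 0 (mod 7), P does NOT lie on the curve.


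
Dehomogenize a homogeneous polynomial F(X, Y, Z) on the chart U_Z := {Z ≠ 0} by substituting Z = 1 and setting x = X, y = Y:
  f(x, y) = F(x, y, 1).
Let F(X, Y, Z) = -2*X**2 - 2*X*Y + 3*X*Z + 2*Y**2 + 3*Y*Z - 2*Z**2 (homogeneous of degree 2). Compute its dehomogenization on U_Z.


f(x, y) = -2*x**2 - 2*x*y + 3*x + 2*y**2 + 3*y - 2

On U_Z we set Z = 1. Each monomial c·X^i·Y^j·Z^k in F becomes c·x^i·y^j·1^k = c·x^i·y^j.
Substituting Z = 1: F(X, Y, 1) = -2*x**2 - 2*x*y + 3*x + 2*y**2 + 3*y - 2.
Note: deg(f) ≤ deg(F) = 2; strict inequality happens when F is divisible by Z (lost terms).


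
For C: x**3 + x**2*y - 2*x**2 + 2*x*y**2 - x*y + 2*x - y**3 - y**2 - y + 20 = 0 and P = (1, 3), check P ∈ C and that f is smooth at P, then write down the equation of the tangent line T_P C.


Tangent line at P: 22*x - 22*y + 44 = 0.

Step 1: f(1, 3) = 0, so P lies on C.
Step 2: partial derivatives
  f_x(x, y) = 3*x**2 + 2*x*y - 4*x + 2*y**2 - y + 2, f_y(x, y) = x**2 + 4*x*y - x - 3*y**2 - 2*y - 1.
  f_x(P) = 22, f_y(P) = -22 (gradient nonzero, so P is smooth).
Step 3: tangent line at P: 22·(x − 1) + -22·(y − 3) = 0.
Expanding: 22*x - 22*y + 44 = 0.


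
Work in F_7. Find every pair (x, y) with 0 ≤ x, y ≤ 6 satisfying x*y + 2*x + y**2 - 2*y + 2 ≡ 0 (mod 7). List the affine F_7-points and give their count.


Affine F_7-points: {(2, 1), (2, 6), (3, 2), (3, 4), (6, 0), (6, 3)}; count = 6.

For each of the 49 pairs (x, y) ∈ F_7², evaluate f(x, y) mod 7. Record the zeros.
  x = 0: [0↦2, 1↦1, 2↦2, 3↦5, 4↦3, 5↦3, 6↦5]  zeros at y ∈ ∅
  x = 1: [0↦4, 1↦4, 2↦6, 3↦3, 4↦2, 5↦3, 6↦6]  zeros at y ∈ ∅
  x = 2: [0↦6, 1↦0, 2↦3, 3↦1, 4↦1, 5↦3, 6↦0]  zeros at y ∈ {1, 6}
  x = 3: [0↦1, 1↦3, 2↦0, 3↦6, 4↦0, 5↦3, 6↦1]  zeros at y ∈ {2, 4}
  x = 4: [0↦3, 1↦6, 2↦4, 3↦4, 4↦6, 5↦3, 6↦2]  zeros at y ∈ ∅
  x = 5: [0↦5, 1↦2, 2↦1, 3↦2, 4↦5, 5↦3, 6↦3]  zeros at y ∈ ∅
  x = 6: [0↦0, 1↦5, 2↦5, 3↦0, 4↦4, 5↦3, 6↦4]  zeros at y ∈ {0, 3}
Collecting zeros: affine points = {(2, 1), (2, 6), (3, 2), (3, 4), (6, 0), (6, 3)}.
Total count |C(F_7)_aff| = 6.


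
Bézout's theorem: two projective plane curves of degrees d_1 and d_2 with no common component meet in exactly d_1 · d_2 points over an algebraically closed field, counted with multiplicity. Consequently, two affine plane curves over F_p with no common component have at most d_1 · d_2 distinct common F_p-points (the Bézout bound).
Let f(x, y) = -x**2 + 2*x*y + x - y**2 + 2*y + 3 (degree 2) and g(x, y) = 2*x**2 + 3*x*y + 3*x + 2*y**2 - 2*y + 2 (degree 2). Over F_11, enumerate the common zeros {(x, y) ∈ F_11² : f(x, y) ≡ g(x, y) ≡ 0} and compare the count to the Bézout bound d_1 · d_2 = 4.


Common zeros: ∅; count = 0; Bézout bound = 4.

deg(f) = 2, deg(g) = 2, so Bézout bound = 4.
Scan x ∈ F_11. For each x, list the y ∈ F_11 with f(x, y) ≡ 0 and those with g(x, y) ≡ 0 (mod 11); the common zeros in that column are the intersection.
  x = 0: f ≡ 0 at y ∈ {3, 10}; g ≡ 0 at y ∈ ∅; common: ∅.
  x = 1: f ≡ 0 at y ∈ ∅; g ≡ 0 at y ∈ {8}; common: ∅.
  x = 2: f ≡ 0 at y ∈ ∅; g ≡ 0 at y ∈ {1, 8}; common: ∅.
  x = 3: f ≡ 0 at y ∈ ∅; g ≡ 0 at y ∈ {6, 7}; common: ∅.
  x = 4: f ≡ 0 at y ∈ {1, 9}; g ≡ 0 at y ∈ ∅; common: ∅.
  x = 5: f ≡ 0 at y ∈ ∅; g ≡ 0 at y ∈ ∅; common: ∅.
  x = 6: f ≡ 0 at y ∈ {7}; g ≡ 0 at y ∈ {1, 2}; common: ∅.
  x = 7: f ≡ 0 at y ∈ {2, 3}; g ≡ 0 at y ∈ {0, 7}; common: ∅.
  x = 8: f ≡ 0 at y ∈ ∅; g ≡ 0 at y ∈ {0}; common: ∅.
  x = 9: f ≡ 0 at y ∈ {2, 7}; g ≡ 0 at y ∈ ∅; common: ∅.
  x = 10: f ≡ 0 at y ∈ {1, 10}; g ≡ 0 at y ∈ ∅; common: ∅.
Collecting: common zeros = ∅, so the count is 0.
Comparison with the Bézout bound: 0 ≤ 4 = deg(f)·deg(g), as expected for curves with no common component (the affine F_11-count falls short of the bound because intersections may lie at infinity, over extension fields, or carry multiplicity).


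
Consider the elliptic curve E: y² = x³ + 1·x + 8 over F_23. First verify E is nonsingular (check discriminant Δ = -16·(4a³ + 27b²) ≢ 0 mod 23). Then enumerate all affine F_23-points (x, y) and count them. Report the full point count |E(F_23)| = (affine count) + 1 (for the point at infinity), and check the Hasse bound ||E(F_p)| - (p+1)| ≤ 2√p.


Affine points = {(0, 10), (0, 13), (2, 8), (2, 15), (5, 0), (6, 0), (7, 6), (7, 17), (10, 11), (10, 12), (11, 4), (11, 19), (12, 0), (14, 11), (14, 12), (16, 7), (16, 16), (17, 4), (17, 19), (18, 4), (18, 19), (19, 3), (19, 20), (20, 1), (20, 22), (22, 11), (22, 12)}; affine count = 27; |E(F_23)| = 28.

Discriminant check: Δ ∝ 4a³ + 27b² = 4·1³ + 27·8² = 4·1 + 27·64 ≡ 7 (mod 23). Nonzero ⇒ E is nonsingular.
For each x ∈ F_23, compute rhs = x³ + 1·x + 8 mod 23, then count y ∈ F_23 with y² ≡ rhs.
  x = 0: rhs = 8, matching y values: 10, 13 (2 points).
  x = 1: rhs = 10, matching y values: none (0 points).
  x = 2: rhs = 18, matching y values: 8, 15 (2 points).
  x = 3: rhs = 15, matching y values: none (0 points).
  x = 4: rhs = 7, matching y values: none (0 points).
  x = 5: rhs = 0, matching y values: 0 (1 points).
  x = 6: rhs = 0, matching y values: 0 (1 points).
  x = 7: rhs = 13, matching y values: 6, 17 (2 points).
  x = 8: rhs = 22, matching y values: none (0 points).
  x = 9: rhs = 10, matching y values: none (0 points).
  x = 10: rhs = 6, matching y values: 11, 12 (2 points).
  x = 11: rhs = 16, matching y values: 4, 19 (2 points).
  x = 12: rhs = 0, matching y values: 0 (1 points).
  x = 13: rhs = 10, matching y values: none (0 points).
  x = 14: rhs = 6, matching y values: 11, 12 (2 points).
  x = 15: rhs = 17, matching y values: none (0 points).
  x = 16: rhs = 3, matching y values: 7, 16 (2 points).
  x = 17: rhs = 16, matching y values: 4, 19 (2 points).
  x = 18: rhs = 16, matching y values: 4, 19 (2 points).
  x = 19: rhs = 9, matching y values: 3, 20 (2 points).
  x = 20: rhs = 1, matching y values: 1, 22 (2 points).
  x = 21: rhs = 21, matching y values: none (0 points).
  x = 22: rhs = 6, matching y values: 11, 12 (2 points).
Total affine count: 27.
Full point count |E(F_23)| = 27 + 1 = 28.
Hasse bound: |28 − (23+1)| = |4| = 4 ≤ 2√23 ≈ 9.5917 ✓.


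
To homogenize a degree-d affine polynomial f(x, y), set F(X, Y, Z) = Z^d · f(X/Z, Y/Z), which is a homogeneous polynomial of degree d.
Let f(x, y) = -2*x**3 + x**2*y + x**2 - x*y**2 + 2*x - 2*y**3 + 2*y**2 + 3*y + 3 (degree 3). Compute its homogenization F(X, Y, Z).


F(X, Y, Z) = -2*X**3 + X**2*Y + X**2*Z - X*Y**2 + 2*X*Z**2 - 2*Y**3 + 2*Y**2*Z + 3*Y*Z**2 + 3*Z**3

deg(f) = 3.
Substitute x = X/Z, y = Y/Z into f, then multiply by Z^3.
  monomial -2·x^3·y^0 ↦ -2·X^3·Y^0·Z^0.
  monomial 1·x^2·y^1 ↦ 1·X^2·Y^1·Z^0.
  monomial 1·x^2·y^0 ↦ 1·X^2·Y^0·Z^1.
  monomial -1·x^1·y^2 ↦ -1·X^1·Y^2·Z^0.
  monomial 2·x^1·y^0 ↦ 2·X^1·Y^0·Z^2.
  monomial -2·x^0·y^3 ↦ -2·X^0·Y^3·Z^0.
  monomial 2·x^0·y^2 ↦ 2·X^0·Y^2·Z^1.
  monomial 3·x^0·y^1 ↦ 3·X^0·Y^1·Z^2.
  monomial 3·x^0·y^0 ↦ 3·X^0·Y^0·Z^3.
Collecting: F(X, Y, Z) = -2*X**3 + X**2*Y + X**2*Z - X*Y**2 + 2*X*Z**2 - 2*Y**3 + 2*Y**2*Z + 3*Y*Z**2 + 3*Z**3.


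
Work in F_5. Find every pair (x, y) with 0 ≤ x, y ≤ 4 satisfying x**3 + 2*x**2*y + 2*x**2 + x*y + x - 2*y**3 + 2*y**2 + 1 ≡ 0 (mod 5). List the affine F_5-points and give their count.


Affine F_5-points: {(0, 3), (0, 4), (1, 0), (3, 1), (4, 2)}; count = 5.

For each of the 25 pairs (x, y) ∈ F_5², evaluate f(x, y) mod 5. Record the zeros.
  x = 0: [0↦1, 1↦1, 2↦3, 3↦0, 4↦0]  zeros at y ∈ {3, 4}
  x = 1: [0↦0, 1↦3, 2↦3, 3↦3, 4↦1]  zeros at y ∈ {0}
  x = 2: [0↦4, 1↦4, 2↦1, 3↦3, 4↦3]  zeros at y ∈ ∅
  x = 3: [0↦4, 1↦0, 2↦3, 3↦1, 4↦2]  zeros at y ∈ {1}
  x = 4: [0↦1, 1↦2, 2↦0, 3↦3, 4↦4]  zeros at y ∈ {2}
Collecting zeros: affine points = {(0, 3), (0, 4), (1, 0), (3, 1), (4, 2)}.
Total count |C(F_5)_aff| = 5.


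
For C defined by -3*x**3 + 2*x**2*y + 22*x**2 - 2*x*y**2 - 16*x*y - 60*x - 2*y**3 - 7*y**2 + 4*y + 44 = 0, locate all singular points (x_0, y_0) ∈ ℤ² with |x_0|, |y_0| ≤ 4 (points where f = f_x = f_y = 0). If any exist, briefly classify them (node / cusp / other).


Singular points: {(2, -2)}; classification: cusp.

Compute partial derivatives:
  f_x = -9*x**2 + 4*x*y + 44*x - 2*y**2 - 16*y - 60.
  f_y = 2*x**2 - 4*x*y - 16*x - 6*y**2 - 14*y + 4.
Scan x_0 ∈ {−4, ..., 4}. For each x_0, f_y(x_0, y) is a polynomial in y; find its integer roots y ∈ {−4, ..., 4}, then test f_x and f at those candidates.
  x = -4: f_y(-4, y) = -6*y**2 + 2*y + 100; no integer root y with |y| ≤ 4.
  x = -3: f_y(-3, y) = -6*y**2 - 2*y + 70; no integer root y with |y| ≤ 4.
  x = -2: f_y(-2, y) = -6*y**2 - 6*y + 44; no integer root y with |y| ≤ 4.
  x = -1: f_y(-1, y) = -6*y**2 - 10*y + 22; no integer root y with |y| ≤ 4.
  x = 0: f_y(0, y) = -6*y**2 - 14*y + 4; no integer root y with |y| ≤ 4.
  x = 1: f_y(1, y) = -6*y**2 - 18*y - 10; no integer root y with |y| ≤ 4.
  x = 2: f_y(2, y) = -6*y**2 - 22*y - 20; vanishes at y ∈ {-2}. (2, -2): f_x = 0, f = 0 — SINGULAR.
  x = 3: f_y(3, y) = -6*y**2 - 26*y - 26; no integer root y with |y| ≤ 4.
  x = 4: f_y(4, y) = -6*y**2 - 30*y - 28; no integer root y with |y| ≤ 4.
Only singular point on the grid: (2, -2).
Classify: substitute x = 2 + u, y = -2 + v and expand: f = -3*u**3 + 2*u**2*v - 2*u*v**2 - 2*v**3 + v**2.
No constant or linear terms (consistent with a singular point). Quadratic part: v**2. Cubic part: -3*u**3 + 2*u**2*v - 2*u*v**2 - 2*v**3.
The quadratic part v**2 is a perfect square, so there is a single (double) tangent line v = 0, i.e. y = -2. Restricting the cubic part to that line (v = 0) leaves -3*u**3 ≠ 0, so f is not divisible by v and the branch is v² ≈ 3*u**3 to lowest order — this is a cusp.
Classification: cusp.


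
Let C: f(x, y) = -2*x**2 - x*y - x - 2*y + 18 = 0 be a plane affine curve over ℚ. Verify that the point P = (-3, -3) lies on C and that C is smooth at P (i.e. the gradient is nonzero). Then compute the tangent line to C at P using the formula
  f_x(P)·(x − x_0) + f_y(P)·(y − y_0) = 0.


Tangent line at P: 14*x + y + 45 = 0.

Step 1: f(-3, -3) = 0, so P lies on C.
Step 2: partial derivatives
  f_x(x, y) = -4*x - y - 1, f_y(x, y) = -x - 2.
  f_x(P) = 14, f_y(P) = 1 (gradient nonzero, so P is smooth).
Step 3: tangent line at P: 14·(x − -3) + 1·(y − -3) = 0.
Expanding: 14*x + y + 45 = 0.


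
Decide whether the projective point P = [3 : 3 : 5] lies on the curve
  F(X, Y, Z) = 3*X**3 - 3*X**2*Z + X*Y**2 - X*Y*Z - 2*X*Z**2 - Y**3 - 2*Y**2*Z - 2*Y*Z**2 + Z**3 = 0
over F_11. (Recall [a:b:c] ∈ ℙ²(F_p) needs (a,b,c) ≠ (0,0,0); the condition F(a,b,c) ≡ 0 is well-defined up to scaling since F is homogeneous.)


F(3,3,5) ≡ 10 (mod 11); P is NOT on the curve.

Evaluate F(3, 3, 5) term-by-term (mod 11).
  3*X**3 ↦ 3·27·1·1 = 81
  -3*X**2*Z ↦ -3·9·1·5 = -135
  X*Y**2 ↦ 1·3·9·1 = 27
  -X*Y*Z ↦ -1·3·3·5 = -45
  -2*X*Z**2 ↦ -2·3·1·25 = -150
  -Y**3 ↦ -1·1·27·1 = -27
  -2*Y**2*Z ↦ -2·1·9·5 = -90
  -2*Y*Z**2 ↦ -2·1·3·25 = -150
  Z**3 ↦ 1·1·1·125 = 125
Sum: F(3, 3, 5) = (81) + (-135) + (27) + (-45) + (-150) + (-27) + (-90) + (-150) + (125) = -364.
Reducing mod 11: -364 ≡ 10 (mod 11).
Since F(a, b, c) ≡ 10 ≠ 0 (mod 11), P does NOT lie on the curve.


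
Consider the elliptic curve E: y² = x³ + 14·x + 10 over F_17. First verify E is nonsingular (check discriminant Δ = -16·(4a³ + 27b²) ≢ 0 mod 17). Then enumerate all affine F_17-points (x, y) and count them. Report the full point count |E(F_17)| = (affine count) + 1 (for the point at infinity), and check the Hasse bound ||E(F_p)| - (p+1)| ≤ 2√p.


Affine points = {(1, 5), (1, 12), (5, 1), (5, 16), (6, 2), (6, 15), (7, 3), (7, 14), (9, 7), (9, 10), (11, 4), (11, 13), (12, 6), (12, 11), (13, 3), (13, 14), (14, 3), (14, 14), (15, 5), (15, 12)}; affine count = 20; |E(F_17)| = 21.

Discriminant check: Δ ∝ 4a³ + 27b² = 4·14³ + 27·10² = 4·2744 + 27·100 ≡ 8 (mod 17). Nonzero ⇒ E is nonsingular.
For each x ∈ F_17, compute rhs = x³ + 14·x + 10 mod 17, then count y ∈ F_17 with y² ≡ rhs.
  x = 0: rhs = 10, matching y values: none (0 points).
  x = 1: rhs = 8, matching y values: 5, 12 (2 points).
  x = 2: rhs = 12, matching y values: none (0 points).
  x = 3: rhs = 11, matching y values: none (0 points).
  x = 4: rhs = 11, matching y values: none (0 points).
  x = 5: rhs = 1, matching y values: 1, 16 (2 points).
  x = 6: rhs = 4, matching y values: 2, 15 (2 points).
  x = 7: rhs = 9, matching y values: 3, 14 (2 points).
  x = 8: rhs = 5, matching y values: none (0 points).
  x = 9: rhs = 15, matching y values: 7, 10 (2 points).
  x = 10: rhs = 11, matching y values: none (0 points).
  x = 11: rhs = 16, matching y values: 4, 13 (2 points).
  x = 12: rhs = 2, matching y values: 6, 11 (2 points).
  x = 13: rhs = 9, matching y values: 3, 14 (2 points).
  x = 14: rhs = 9, matching y values: 3, 14 (2 points).
  x = 15: rhs = 8, matching y values: 5, 12 (2 points).
  x = 16: rhs = 12, matching y values: none (0 points).
Total affine count: 20.
Full point count |E(F_17)| = 20 + 1 = 21.
Hasse bound: |21 − (17+1)| = |3| = 3 ≤ 2√17 ≈ 8.2462 ✓.


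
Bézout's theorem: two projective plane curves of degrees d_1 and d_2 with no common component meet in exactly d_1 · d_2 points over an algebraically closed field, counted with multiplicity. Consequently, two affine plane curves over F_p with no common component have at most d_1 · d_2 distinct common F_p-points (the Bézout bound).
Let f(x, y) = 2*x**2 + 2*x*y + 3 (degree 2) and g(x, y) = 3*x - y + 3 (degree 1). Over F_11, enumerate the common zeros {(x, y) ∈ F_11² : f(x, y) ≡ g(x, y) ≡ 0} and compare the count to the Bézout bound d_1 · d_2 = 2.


Common zeros: ∅; count = 0; Bézout bound = 2.

deg(f) = 2, deg(g) = 1, so Bézout bound = 2.
Scan x ∈ F_11. For each x, list the y ∈ F_11 with f(x, y) ≡ 0 and those with g(x, y) ≡ 0 (mod 11); the common zeros in that column are the intersection.
  x = 0: f ≡ 0 at y ∈ ∅; g ≡ 0 at y ∈ {3}; common: ∅.
  x = 1: f ≡ 0 at y ∈ {3}; g ≡ 0 at y ∈ {6}; common: ∅.
  x = 2: f ≡ 0 at y ∈ {0}; g ≡ 0 at y ∈ {9}; common: ∅.
  x = 3: f ≡ 0 at y ∈ {2}; g ≡ 0 at y ∈ {1}; common: ∅.
  x = 4: f ≡ 0 at y ∈ {8}; g ≡ 0 at y ∈ {4}; common: ∅.
  x = 5: f ≡ 0 at y ∈ {9}; g ≡ 0 at y ∈ {7}; common: ∅.
  x = 6: f ≡ 0 at y ∈ {2}; g ≡ 0 at y ∈ {10}; common: ∅.
  x = 7: f ≡ 0 at y ∈ {3}; g ≡ 0 at y ∈ {2}; common: ∅.
  x = 8: f ≡ 0 at y ∈ {9}; g ≡ 0 at y ∈ {5}; common: ∅.
  x = 9: f ≡ 0 at y ∈ {0}; g ≡ 0 at y ∈ {8}; common: ∅.
  x = 10: f ≡ 0 at y ∈ {8}; g ≡ 0 at y ∈ {0}; common: ∅.
Collecting: common zeros = ∅, so the count is 0.
Comparison with the Bézout bound: 0 ≤ 2 = deg(f)·deg(g), as expected for curves with no common component (the affine F_11-count falls short of the bound because intersections may lie at infinity, over extension fields, or carry multiplicity).


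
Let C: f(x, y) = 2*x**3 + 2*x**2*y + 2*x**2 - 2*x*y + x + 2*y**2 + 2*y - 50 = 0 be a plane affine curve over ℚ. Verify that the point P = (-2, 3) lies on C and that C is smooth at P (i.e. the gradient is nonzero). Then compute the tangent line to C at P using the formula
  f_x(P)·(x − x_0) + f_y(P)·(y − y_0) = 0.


Tangent line at P: -13*x + 26*y - 104 = 0.

Step 1: f(-2, 3) = 0, so P lies on C.
Step 2: partial derivatives
  f_x(x, y) = 6*x**2 + 4*x*y + 4*x - 2*y + 1, f_y(x, y) = 2*x**2 - 2*x + 4*y + 2.
  f_x(P) = -13, f_y(P) = 26 (gradient nonzero, so P is smooth).
Step 3: tangent line at P: -13·(x − -2) + 26·(y − 3) = 0.
Expanding: -13*x + 26*y - 104 = 0.


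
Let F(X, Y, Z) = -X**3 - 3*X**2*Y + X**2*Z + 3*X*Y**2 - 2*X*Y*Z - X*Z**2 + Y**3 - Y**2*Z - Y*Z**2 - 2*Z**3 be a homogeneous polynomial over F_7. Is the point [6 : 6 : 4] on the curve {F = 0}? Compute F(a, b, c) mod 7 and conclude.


F(6,6,4) ≡ 1 (mod 7); P is NOT on the curve.

Evaluate F(6, 6, 4) term-by-term (mod 7).
  -X**3 ↦ -1·216·1·1 = -216
  -3*X**2*Y ↦ -3·36·6·1 = -648
  X**2*Z ↦ 1·36·1·4 = 144
  3*X*Y**2 ↦ 3·6·36·1 = 648
  -2*X*Y*Z ↦ -2·6·6·4 = -288
  -X*Z**2 ↦ -1·6·1·16 = -96
  Y**3 ↦ 1·1·216·1 = 216
  -Y**2*Z ↦ -1·1·36·4 = -144
  -Y*Z**2 ↦ -1·1·6·16 = -96
  -2*Z**3 ↦ -2·1·1·64 = -128
Sum: F(6, 6, 4) = (-216) + (-648) + (144) + (648) + (-288) + (-96) + (216) + (-144) + (-96) + (-128) = -608.
Reducing mod 7: -608 ≡ 1 (mod 7).
Since F(a, b, c) ≡ 1 ≠ 0 (mod 7), P does NOT lie on the curve.


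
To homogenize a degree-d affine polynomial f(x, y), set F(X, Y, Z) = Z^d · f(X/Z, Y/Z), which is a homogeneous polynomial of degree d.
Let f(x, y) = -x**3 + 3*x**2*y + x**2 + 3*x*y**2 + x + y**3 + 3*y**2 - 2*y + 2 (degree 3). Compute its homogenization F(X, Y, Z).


F(X, Y, Z) = -X**3 + 3*X**2*Y + X**2*Z + 3*X*Y**2 + X*Z**2 + Y**3 + 3*Y**2*Z - 2*Y*Z**2 + 2*Z**3

deg(f) = 3.
Substitute x = X/Z, y = Y/Z into f, then multiply by Z^3.
  monomial -1·x^3·y^0 ↦ -1·X^3·Y^0·Z^0.
  monomial 3·x^2·y^1 ↦ 3·X^2·Y^1·Z^0.
  monomial 1·x^2·y^0 ↦ 1·X^2·Y^0·Z^1.
  monomial 3·x^1·y^2 ↦ 3·X^1·Y^2·Z^0.
  monomial 1·x^1·y^0 ↦ 1·X^1·Y^0·Z^2.
  monomial 1·x^0·y^3 ↦ 1·X^0·Y^3·Z^0.
  monomial 3·x^0·y^2 ↦ 3·X^0·Y^2·Z^1.
  monomial -2·x^0·y^1 ↦ -2·X^0·Y^1·Z^2.
  monomial 2·x^0·y^0 ↦ 2·X^0·Y^0·Z^3.
Collecting: F(X, Y, Z) = -X**3 + 3*X**2*Y + X**2*Z + 3*X*Y**2 + X*Z**2 + Y**3 + 3*Y**2*Z - 2*Y*Z**2 + 2*Z**3.
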